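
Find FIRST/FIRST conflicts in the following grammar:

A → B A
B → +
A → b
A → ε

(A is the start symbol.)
A FIRST/FIRST conflict occurs when two productions N → α and N → β for the same non-terminal have FIRST(α) ∩ FIRST(β) ≠ ∅ (with ε ∈ FIRST of a nullable right-hand side, so two nullable alternatives also conflict).

FIRST sets of the non-terminals at (or reachable through a nullable prefix from) the front of some alternative:
  FIRST(B) = { '+' }

Productions for A:
  A → B A: FIRST = { '+' }
  A → b: FIRST = { 'b' }
  A → ε: FIRST = { ε }
B has only one production, so no FIRST/FIRST conflict is possible there.

All alternatives of each non-terminal have pairwise disjoint FIRST sets.

Answer: No FIRST/FIRST conflicts.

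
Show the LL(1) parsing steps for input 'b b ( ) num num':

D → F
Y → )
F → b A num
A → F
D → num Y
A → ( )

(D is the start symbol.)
Stack is shown with the top on the left.

Stack          Input              Action
----------------------------------------
D $            b b ( ) num num $  output D → F
F $            b b ( ) num num $  output F → b A num
b A num $      b b ( ) num num $  match 'b'
A num $        b ( ) num num $    output A → F
F num $        b ( ) num num $    output F → b A num
b A num num $  b ( ) num num $    match 'b'
A num num $    ( ) num num $      output A → ( )
( ) num num $  ( ) num num $      match '('
) num num $    ) num num $        match ')'
num num $      num num $          match 'num'
num $          num $              match 'num'
$              $                  accept

The string is accepted.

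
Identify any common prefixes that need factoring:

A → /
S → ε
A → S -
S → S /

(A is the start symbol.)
Left-factoring is needed when two productions for the same non-terminal
share a common prefix on the right-hand side.

Productions for A:
  A → /
  A → S -
Productions for S:
  S → ε
  S → S /

No common prefixes found.

Answer: No, left-factoring is not needed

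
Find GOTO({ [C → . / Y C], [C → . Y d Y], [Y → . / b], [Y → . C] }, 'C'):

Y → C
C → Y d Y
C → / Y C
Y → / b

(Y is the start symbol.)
{ [Y → C .] }

GOTO(I, 'C') = CLOSURE({ [A → αX.β] : [A → α.Xβ] ∈ I, X = 'C' })

Items with dot before 'C', with the dot advanced:
  [Y → . C] → [Y → C .]
Closure adds nothing (no advanced item has the dot before a non-terminal).

GOTO = { [Y → C .] }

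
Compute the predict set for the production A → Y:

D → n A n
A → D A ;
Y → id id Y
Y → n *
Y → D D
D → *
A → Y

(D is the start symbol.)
{ '*', 'id', 'n' }

PREDICT(A → Y) = (FIRST(RHS) \ {ε}) ∪ (FOLLOW(A) if ε ∈ FIRST(RHS), i.e. RHS ⇒* ε)
FIRST(Y) = { '*', 'id', 'n' }
FIRST(Y) = { '*', 'id', 'n' }
ε ∉ FIRST(Y), so FOLLOW(A) is not added.
PREDICT(A → Y) = { '*', 'id', 'n' }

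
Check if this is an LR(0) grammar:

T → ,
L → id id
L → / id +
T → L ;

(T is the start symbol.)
Yes, the grammar is LR(0)

Augment with T' → T and build the canonical LR(0) collection (I0 = CLOSURE({[T' → . T]}), then GOTO on every symbol after a dot until no new states appear). It has 10 states:
  I0: { [L → . / id +], [L → . id id], [T → . ,], [T → . L ;], [T' → . T] }  — shift
  I1: { [T → , .] }  — reduce
  I2: { [L → / . id +] }  — shift
  I3: { [T → L . ;] }  — shift
  I4: { [T' → T .] }  — accept
  I5: { [L → id . id] }  — shift
  I6: { [L → id id .] }  — reduce
  I7: { [T → L ; .] }  — reduce
  I8: { [L → / id . +] }  — shift
  I9: { [L → / id + .] }  — reduce

Every state is either a pure shift/goto state or contains exactly one complete item and nothing to shift — no conflicts. The grammar is LR(0).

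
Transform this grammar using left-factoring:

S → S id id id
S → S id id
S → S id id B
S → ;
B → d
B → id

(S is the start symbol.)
Left-factoring transforms A → αβ₁ | αβ₂ into A → αA' and A' → β₁ | β₂
(α is the longest common prefix among the alternatives). Repeat until
no nonterminal has two alternatives with a common prefix.

Round 1: S has alternatives sharing prefix 'S id id'. Introduce S': S → S id id S'
  Add: S' → id
  Add: S' → ε
  Add: S' → B

No remaining common prefixes — done.

Resulting grammar:
S → S id id S'
S' → id
S' → ε
S' → B
S → ;
B → d
B → id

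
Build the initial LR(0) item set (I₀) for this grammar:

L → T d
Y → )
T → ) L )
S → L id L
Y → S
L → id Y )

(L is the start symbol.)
First, augment the grammar with L' → L
I₀ = CLOSURE({ [L' → . L] }):
  [L' → . L] has the dot before L: add [L → . T d], [L → . id Y )]
  [L → . T d] has the dot before T: add [T → . ) L )]
No further items can be added.

I₀ = { [L → . T d], [L → . id Y )], [L' → . L], [T → . ) L )] }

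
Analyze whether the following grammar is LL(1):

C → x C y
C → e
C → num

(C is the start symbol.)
A grammar is LL(1) if for each non-terminal N with multiple productions, the predict sets of those productions are pairwise disjoint, where PREDICT(N → α) = (FIRST(α) \ {ε}) ∪ (FOLLOW(N) if α ⇒* ε).

For C:
  PREDICT(C → x C y) = { 'x' }
  PREDICT(C → e) = { 'e' }
  PREDICT(C → num) = { 'num' }

All predict sets are disjoint. The grammar IS LL(1).

Answer: Yes, the grammar is LL(1).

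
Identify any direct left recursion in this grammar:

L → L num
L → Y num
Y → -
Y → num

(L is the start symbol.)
Yes, L is left-recursive

Direct left recursion occurs when N → N α for some non-terminal N (the right-hand side begins with the left-hand side itself).

L → L num: LEFT RECURSIVE (starts with L)
L → Y num: starts with Y
Y → -: starts with '-'
Y → num: starts with num

The grammar has direct left recursion on: L.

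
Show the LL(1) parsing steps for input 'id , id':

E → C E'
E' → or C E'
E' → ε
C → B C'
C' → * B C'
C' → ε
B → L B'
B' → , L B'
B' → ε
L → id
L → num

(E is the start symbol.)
Stack is shown with the top on the left.

Stack           Input      Action
---------------------------------
E $             id , id $  output E → C E'
C E' $          id , id $  output C → B C'
B C' E' $       id , id $  output B → L B'
L B' C' E' $    id , id $  output L → id
id B' C' E' $   id , id $  match 'id'
B' C' E' $      , id $     output B' → , L B'
, L B' C' E' $  , id $     match ','
L B' C' E' $    id $       output L → id
id B' C' E' $   id $       match 'id'
B' C' E' $      $          output B' → ε
C' E' $         $          output C' → ε
E' $            $          output E' → ε
$               $          accept

The string is accepted.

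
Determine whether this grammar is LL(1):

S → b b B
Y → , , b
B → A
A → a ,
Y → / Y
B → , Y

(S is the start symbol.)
Relevant sets:
  FIRST(A) = { 'a' }

For Y:
  PREDICT(Y → ',' ',' b) = { ',' }
  PREDICT(Y → '/' Y) = { '/' }
For B:
  PREDICT(B → A) = { 'a' }
  PREDICT(B → ',' Y) = { ',' }
S, A have a single production, so nothing to check there.

All predict sets are disjoint. The grammar IS LL(1).

Answer: Yes, the grammar is LL(1).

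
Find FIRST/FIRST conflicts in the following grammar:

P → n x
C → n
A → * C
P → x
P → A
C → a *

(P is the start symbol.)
FIRST sets of the non-terminals at (or reachable through a nullable prefix from) the front of some alternative:
  FIRST(A) = { '*' }

Productions for P:
  P → n x: FIRST = { 'n' }
  P → x: FIRST = { 'x' }
  P → A: FIRST = { '*' }
Productions for C:
  C → n: FIRST = { 'n' }
  C → a *: FIRST = { 'a' }
A has only one production, so no FIRST/FIRST conflict is possible there.

All alternatives of each non-terminal have pairwise disjoint FIRST sets.

Answer: No FIRST/FIRST conflicts.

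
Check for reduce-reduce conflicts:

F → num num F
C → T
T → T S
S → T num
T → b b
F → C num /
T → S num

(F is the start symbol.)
No reduce-reduce conflicts

A reduce-reduce conflict occurs when an LR(0) state has two complete items [A → α .] and [B → β .] — both call for a reduction, and with no lookahead the parser cannot choose between them.

Augment with F' → F and build the canonical LR(0) collection (I0 = CLOSURE({[F' → . F]}), then GOTO on every symbol after a dot until no new states appear). It has 16 states:
  I0: { [C → . T], [F → . C num /], [F → . num num F], [F' → . F], [S → . T num], [T → . S num], [T → . T S], [T → . b b] }  — shift
  I1: { [F → C . num /] }  — shift
  I2: { [F' → F .] }  — accept
  I3: { [T → S . num] }  — shift
  I4: { [C → T .], [S → . T num], [S → T . num], [T → . S num], [T → . T S], [T → . b b], [T → T . S] }  — shift, reduce
  I5: { [T → b . b] }  — shift
  I6: { [F → num . num F] }  — shift
  I7: { [C → . T], [F → . C num /], [F → . num num F], [F → num num . F], [S → . T num], [T → . S num], [T → . T S], [T → . b b] }  — shift
  I8: { [F → num num F .] }  — reduce
  I9: { [T → b b .] }  — reduce
  I10: { [T → S . num], [T → T S .] }  — shift, reduce
  I11: { [S → . T num], [S → T . num], [T → . S num], [T → . T S], [T → . b b], [T → T . S] }  — shift
  I12: { [S → T num .] }  — reduce
  I13: { [T → S num .] }  — reduce
  I14: { [F → C num . /] }  — shift
  I15: { [F → C num / .] }  — reduce

No state contains more than one complete item.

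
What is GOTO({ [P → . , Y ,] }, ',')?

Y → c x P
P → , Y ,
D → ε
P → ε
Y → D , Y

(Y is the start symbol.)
GOTO(I, ',') = CLOSURE({ [A → αX.β] : [A → α.Xβ] ∈ I, X = ',' })

Items with dot before ',', with the dot advanced:
  [P → . , Y ,] → [P → , . Y ,]
Closure of the advanced items:
  [P → , . Y ,] has the dot before Y: add [Y → . c x P], [Y → . D , Y]
  [Y → . D , Y] has the dot before D: add [D → .]

GOTO = { [D → .], [P → , . Y ,], [Y → . D , Y], [Y → . c x P] }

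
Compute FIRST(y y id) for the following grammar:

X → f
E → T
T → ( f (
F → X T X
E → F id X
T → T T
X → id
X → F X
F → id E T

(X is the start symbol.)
To compute FIRST(y y id), process the symbols left to right:
Symbol y is a terminal. Add 'y' and stop.
FIRST(y y id) = { 'y' }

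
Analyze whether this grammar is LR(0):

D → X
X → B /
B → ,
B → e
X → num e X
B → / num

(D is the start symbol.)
Yes, the grammar is LR(0)

A grammar is LR(0) if no state in the canonical LR(0) collection has:
  - both a shift item (dot before a terminal) and a complete item (shift-reduce conflict), or
  - two or more complete items (reduce-reduce conflict; the accept item [D' → D .] counts as a complete item here).

Augment with D' → D and build the canonical LR(0) collection (I0 = CLOSURE({[D' → . D]}), then GOTO on every symbol after a dot until no new states appear). It has 12 states:
  I0: { [B → . ,], [B → . / num], [B → . e], [D → . X], [D' → . D], [X → . B /], [X → . num e X] }  — shift
  I1: { [B → , .] }  — reduce
  I2: { [B → / . num] }  — shift
  I3: { [X → B . /] }  — shift
  I4: { [D' → D .] }  — accept
  I5: { [D → X .] }  — reduce
  I6: { [B → e .] }  — reduce
  I7: { [X → num . e X] }  — shift
  I8: { [B → . ,], [B → . / num], [B → . e], [X → . B /], [X → . num e X], [X → num e . X] }  — shift
  I9: { [X → num e X .] }  — reduce
  I10: { [X → B / .] }  — reduce
  I11: { [B → / num .] }  — reduce

Every state is either a pure shift/goto state or contains exactly one complete item and nothing to shift — no conflicts. The grammar is LR(0).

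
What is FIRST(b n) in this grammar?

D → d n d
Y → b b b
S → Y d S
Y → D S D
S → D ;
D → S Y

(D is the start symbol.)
{ 'b' }

To compute FIRST(b n), process the symbols left to right:
Symbol b is a terminal. Add 'b' and stop.
FIRST(b n) = { 'b' }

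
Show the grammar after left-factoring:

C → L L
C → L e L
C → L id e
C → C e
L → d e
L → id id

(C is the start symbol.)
Left-factoring transforms A → αβ₁ | αβ₂ into A → αA' and A' → β₁ | β₂
(α is the longest common prefix among the alternatives). Repeat until
no nonterminal has two alternatives with a common prefix.

Round 1: C has alternatives sharing prefix 'L'. Introduce C': C → L C'
  Add: C' → L
  Add: C' → e L
  Add: C' → id e

No remaining common prefixes — done.

Resulting grammar:
C → L C'
C' → L
C' → e L
C' → id e
C → C e
L → d e
L → id id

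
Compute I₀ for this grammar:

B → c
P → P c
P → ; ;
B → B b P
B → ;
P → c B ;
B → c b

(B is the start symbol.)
First, augment the grammar with B' → B
I₀ = CLOSURE({ [B' → . B] }):
  [B' → . B] has the dot before B: add [B → . c], [B → . B b P], [B → . ;], [B → . c b]
No further items can be added.

I₀ = { [B → . ;], [B → . B b P], [B → . c b], [B → . c], [B' → . B] }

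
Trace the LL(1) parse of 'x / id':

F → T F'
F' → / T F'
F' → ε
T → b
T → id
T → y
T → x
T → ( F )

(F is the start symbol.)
LL(1) parsing maintains a stack (initially the start symbol over $) and the input. At each step: if the stack top is a terminal, match it against the current input token; if it is a non-terminal N, replace it with the RHS of M[N, lookahead] (the unique production whose predict set contains the lookahead).

Stack is shown with the top on the left.

Stack     Input     Action
--------------------------
F $       x / id $  output F → T F'
T F' $    x / id $  output T → x
x F' $    x / id $  match 'x'
F' $      / id $    output F' → / T F'
/ T F' $  / id $    match '/'
T F' $    id $      output T → id
id F' $   id $      match 'id'
F' $      $         output F' → ε
$         $         accept

The string is accepted.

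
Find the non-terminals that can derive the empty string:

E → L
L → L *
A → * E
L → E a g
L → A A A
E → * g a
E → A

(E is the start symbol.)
None

There are no ε-productions, so no non-terminal can derive ε.
No non-terminals are nullable.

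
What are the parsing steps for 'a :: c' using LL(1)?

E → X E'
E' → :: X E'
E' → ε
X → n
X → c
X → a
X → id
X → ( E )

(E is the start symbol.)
LL(1) parsing maintains a stack (initially the start symbol over $) and the input. At each step: if the stack top is a terminal, match it against the current input token; if it is a non-terminal N, replace it with the RHS of M[N, lookahead] (the unique production whose predict set contains the lookahead).

Stack is shown with the top on the left.

Stack      Input     Action
---------------------------
E $        a :: c $  output E → X E'
X E' $     a :: c $  output X → a
a E' $     a :: c $  match 'a'
E' $       :: c $    output E' → :: X E'
:: X E' $  :: c $    match '::'
X E' $     c $       output X → c
c E' $     c $       match 'c'
E' $       $         output E' → ε
$          $         accept

The string is accepted.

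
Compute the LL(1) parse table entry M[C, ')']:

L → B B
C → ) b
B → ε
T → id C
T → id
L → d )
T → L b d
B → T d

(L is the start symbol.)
To find M[C, ')'], we find productions for C where ')' is in the predict set (PREDICT(N → α) = (FIRST(α) \ {ε}) ∪ (FOLLOW(N) if α ⇒* ε)).

C → ) b: PREDICT = { ')' }
  ')' is in predict set, so this production goes in M[C, ')']

M[C, ')'] = C → ) b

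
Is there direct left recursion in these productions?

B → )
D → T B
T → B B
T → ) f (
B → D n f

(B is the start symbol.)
No direct left recursion

Direct left recursion occurs when N → N α for some non-terminal N (the right-hand side begins with the left-hand side itself).

B → ): starts with ')'
D → T B: starts with T
T → B B: starts with B
T → ) f (: starts with ')'
B → D n f: starts with D

No direct left recursion found.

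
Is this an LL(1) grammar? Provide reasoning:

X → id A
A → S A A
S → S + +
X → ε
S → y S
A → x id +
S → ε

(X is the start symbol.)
A grammar is LL(1) if for each non-terminal N with multiple productions, the predict sets of those productions are pairwise disjoint, where PREDICT(N → α) = (FIRST(α) \ {ε}) ∪ (FOLLOW(N) if α ⇒* ε).

Relevant sets:
  FIRST(S) = { '+', 'y', ε }
  FIRST(A) = { '+', 'x', 'y' }
  FOLLOW(X) = { $ }
  FOLLOW(S) = { '+', 'x', 'y' }

For X:
  PREDICT(X → id A) = { 'id' }
  PREDICT(X → ε) = { $ }
For A:
  PREDICT(A → S A A) = { '+', 'x', 'y' }
  PREDICT(A → x id '+') = { 'x' }
For S:
  PREDICT(S → S '+' '+') = { '+', 'y' }
  PREDICT(S → y S) = { 'y' }
  PREDICT(S → ε) = { '+', 'x', 'y' }

Conflict found: Predict set conflict for A: { 'x' }
The grammar is NOT LL(1).

Answer: No. Predict set conflict for A: { 'x' }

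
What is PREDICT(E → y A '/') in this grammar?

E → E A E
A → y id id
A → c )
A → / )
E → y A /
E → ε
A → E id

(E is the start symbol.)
{ 'y' }

PREDICT(E → y A '/') = (FIRST(RHS) \ {ε}) ∪ (FOLLOW(E) if ε ∈ FIRST(RHS), i.e. RHS ⇒* ε)
FIRST(y A '/') = { 'y' }
ε ∉ FIRST(y A '/'), so FOLLOW(E) is not added.
PREDICT(E → y A '/') = { 'y' }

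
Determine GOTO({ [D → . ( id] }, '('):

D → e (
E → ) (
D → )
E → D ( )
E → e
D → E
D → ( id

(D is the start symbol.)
GOTO(I, '(') = CLOSURE({ [A → αX.β] : [A → α.Xβ] ∈ I, X = '(' })

Items with dot before '(', with the dot advanced:
  [D → . ( id] → [D → ( . id]
Closure adds nothing (no advanced item has the dot before a non-terminal).

GOTO = { [D → ( . id] }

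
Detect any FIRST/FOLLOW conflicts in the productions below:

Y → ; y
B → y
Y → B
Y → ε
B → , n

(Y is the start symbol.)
No FIRST/FOLLOW conflicts.

Nullable non-terminals: Y.
FIRST sets used below: FIRST(B) = { ',', 'y' }

Y: nullable alternative(s) Y → ε; FOLLOW(Y) = { $ }
  Y → ; y: FIRST \ {ε} = { ';' } — disjoint from FOLLOW(Y)
  Y → B: FIRST \ {ε} = { ',', 'y' } — disjoint from FOLLOW(Y)
  Y → ε: FIRST \ {ε} = { } — this is the only nullable alternative, skip

B has no nullable alternative, so no FIRST/FOLLOW check is needed there.

No FIRST/FOLLOW conflicts found.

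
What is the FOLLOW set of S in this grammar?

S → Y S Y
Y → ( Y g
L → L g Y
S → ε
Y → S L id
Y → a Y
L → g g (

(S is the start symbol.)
To compute FOLLOW(S), find every occurrence of S on a right-hand side N → α S β: add FIRST(β) \ {ε}, and if β is empty or nullable also add FOLLOW(N). Iterate to a fixed point.

S is the start symbol, so $ ∈ FOLLOW(S).
In S → Y S Y: S is followed by Y, add FIRST(Y) \ {ε} = { '(', 'a', 'g' }
In Y → S L id: S is followed by L id, add FIRST(L id) \ {ε} = { 'g' }

Taking the union: FOLLOW(S) = { $, '(', 'a', 'g' }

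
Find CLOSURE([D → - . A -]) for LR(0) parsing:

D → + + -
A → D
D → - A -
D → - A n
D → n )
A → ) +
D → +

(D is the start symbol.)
Start with: [D → - . A -]
  [D → - . A -] has the dot before A: add [A → . D], [A → . ) +]
  [A → . D] has the dot before D: add [D → . + + -], [D → . - A -], [D → . - A n], [D → . n )], [D → . +]
No further items can be added.

CLOSURE = { [A → . ) +], [A → . D], [D → - . A -], [D → . + + -], [D → . +], [D → . - A -], [D → . - A n], [D → . n )] }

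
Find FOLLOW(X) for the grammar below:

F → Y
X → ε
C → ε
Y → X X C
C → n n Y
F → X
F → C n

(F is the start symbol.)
In Y → X X C: X is followed by X C, add FIRST(X C) \ {ε} = { 'n' }
  X C is nullable, so also add FOLLOW(Y)
In Y → X X C: X is followed by C, add FIRST(C) \ {ε} = { 'n' }
  C is nullable, so also add FOLLOW(Y)
In F → X: X is at the end, add FOLLOW(F)

The FOLLOW sets referred to above (computed the same way, to a fixed point):
  FOLLOW(Y) = { $, 'n' }
  FOLLOW(F) = { $ }

Taking the union: FOLLOW(X) = { $, 'n' }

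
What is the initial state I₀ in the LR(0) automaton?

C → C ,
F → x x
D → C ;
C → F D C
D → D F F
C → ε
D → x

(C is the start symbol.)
First, augment the grammar with C' → C
I₀ = CLOSURE({ [C' → . C] }):
  [C' → . C] has the dot before C: add [C → . C ,], [C → . F D C], [C → .]
  [C → . F D C] has the dot before F: add [F → . x x]
No further items can be added.

I₀ = { [C → . C ,], [C → . F D C], [C → .], [C' → . C], [F → . x x] }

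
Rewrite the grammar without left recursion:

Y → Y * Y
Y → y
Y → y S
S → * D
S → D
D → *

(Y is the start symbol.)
Y → y Y'
Y → y S Y'
Y' → * Y Y'
Y' → ε
S → * D
S → D
D → *

Y is directly left-recursive. The standard transformation for
  A → A α₁ | ... | A α_m | β₁ | ... | β_n
is
  A  → β₁ A' | ... | β_n A'
  A' → α₁ A' | ... | α_m A' | ε

Y → y becomes Y → y Y'
Y → y S becomes Y → y S Y'
Y → Y * Y becomes Y' → * Y Y'
Add Y' → ε

Productions for other non-terminals are unchanged:
  S → * D
  S → D
  D → *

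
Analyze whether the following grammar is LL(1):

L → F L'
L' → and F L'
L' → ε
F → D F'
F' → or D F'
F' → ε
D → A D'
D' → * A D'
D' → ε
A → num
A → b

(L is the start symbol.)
Yes, the grammar is LL(1).

Relevant sets:
  FOLLOW(L') = { $ }
  FOLLOW(F') = { $, 'and' }
  FOLLOW(D') = { $, 'and', 'or' }

For L':
  PREDICT(L' → and F L') = { 'and' }
  PREDICT(L' → ε) = { $ }
For F':
  PREDICT(F' → or D F') = { 'or' }
  PREDICT(F' → ε) = { $, 'and' }
For D':
  PREDICT(D' → '*' A D') = { '*' }
  PREDICT(D' → ε) = { $, 'and', 'or' }
For A:
  PREDICT(A → num) = { 'num' }
  PREDICT(A → b) = { 'b' }
L, F, D have a single production, so nothing to check there.

All predict sets are disjoint. The grammar IS LL(1).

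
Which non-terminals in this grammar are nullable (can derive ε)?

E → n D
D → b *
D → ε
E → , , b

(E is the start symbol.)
{ 'D' }

ε-productions: D → ε
So D is immediately nullable.
No further non-terminal can be added: every production for the remaining non-terminals contains a terminal or a non-nullable non-terminal.
Nullable = { 'D' }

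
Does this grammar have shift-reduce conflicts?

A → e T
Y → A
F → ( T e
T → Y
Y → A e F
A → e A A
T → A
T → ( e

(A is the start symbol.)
Yes — I4: [T → A .] vs [A → . e A A]; I11: [T → A .] vs [Y → A . e F]; I13: [T → ( e .] vs [A → . e A A]

A shift-reduce conflict occurs when an LR(0) state has both:
  - a complete (reduce) item [A → α .] (dot at the end), and
  - a shift item [B → β . c γ] (dot before a terminal).

Augment with A' → A and build the canonical LR(0) collection (I0 = CLOSURE({[A' → . A]}), then GOTO on every symbol after a dot until no new states appear). It has 18 states:
  I0: { [A → . e A A], [A → . e T], [A' → . A] }  — shift
  I1: { [A' → A .] }  — accept
  I2: { [A → . e A A], [A → . e T], [A → e . A A], [A → e . T], [T → . ( e], [T → . A], [T → . Y], [Y → . A e F], [Y → . A] }  — shift
  I3: { [T → ( . e] }  — shift
  I4: { [A → . e A A], [A → . e T], [A → e A . A], [T → A .], [Y → A . e F], [Y → A .] }  — shift, 2 reduces
  I5: { [A → e T .] }  — reduce
  I6: { [T → Y .] }  — reduce
  I7: { [A → e A A .] }  — reduce
  I8: { [A → . e A A], [A → . e T], [A → e . A A], [A → e . T], [F → . ( T e], [T → . ( e], [T → . A], [T → . Y], [Y → . A e F], [Y → . A], [Y → A e . F] }  — shift
  I9: { [A → . e A A], [A → . e T], [F → ( . T e], [T → ( . e], [T → . ( e], [T → . A], [T → . Y], [Y → . A e F], [Y → . A] }  — shift
  I10: { [Y → A e F .] }  — reduce
  I11: { [T → A .], [Y → A . e F], [Y → A .] }  — shift, 2 reduces
  I12: { [F → ( T . e] }  — shift
  I13: { [A → . e A A], [A → . e T], [A → e . A A], [A → e . T], [T → ( e .], [T → . ( e], [T → . A], [T → . Y], [Y → . A e F], [Y → . A] }  — shift, reduce
  I14: { [F → ( T e .] }  — reduce
  I15: { [F → . ( T e], [Y → A e . F] }  — shift
  I16: { [A → . e A A], [A → . e T], [F → ( . T e], [T → . ( e], [T → . A], [T → . Y], [Y → . A e F], [Y → . A] }  — shift
  I17: { [T → ( e .] }  — reduce

I4 contains reduce items [T → A .], [Y → A .] and shift items [A → . e A A], [A → . e T], [Y → A . e F] — shift-reduce conflict.
I11 contains reduce items [T → A .], [Y → A .] and shift item [Y → A . e F] — shift-reduce conflict.
I13 contains reduce item [T → ( e .] and shift items [A → . e A A], [A → . e T], [T → . ( e] — shift-reduce conflict.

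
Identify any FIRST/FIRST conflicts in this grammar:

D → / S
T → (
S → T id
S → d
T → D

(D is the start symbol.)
A FIRST/FIRST conflict occurs when two productions N → α and N → β for the same non-terminal have FIRST(α) ∩ FIRST(β) ≠ ∅ (with ε ∈ FIRST of a nullable right-hand side, so two nullable alternatives also conflict).

FIRST sets of the non-terminals at (or reachable through a nullable prefix from) the front of some alternative:
  FIRST(D) = { '/' }
  FIRST(T) = { '(', '/' }

Productions for T:
  T → (: FIRST = { '(' }
  T → D: FIRST = { '/' }
Productions for S:
  S → T id: FIRST = { '(', '/' }
  S → d: FIRST = { 'd' }
D has only one production, so no FIRST/FIRST conflict is possible there.

All alternatives of each non-terminal have pairwise disjoint FIRST sets.

Answer: No FIRST/FIRST conflicts.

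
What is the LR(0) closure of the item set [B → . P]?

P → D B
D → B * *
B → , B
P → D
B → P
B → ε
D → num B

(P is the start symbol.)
To compute CLOSURE, for each item [A → α.Bβ] where B is a non-terminal, add [B → .γ] for all productions B → γ; repeat for the newly added items until nothing changes.

Start with: [B → . P]
  [B → . P] has the dot before P: add [P → . D B], [P → . D]
  [P → . D B] has the dot before D: add [D → . B * *], [D → . num B]
  [D → . B * *] has the dot before B: add [B → . , B], [B → .]
No further items can be added.

CLOSURE = { [B → . , B], [B → . P], [B → .], [D → . B * *], [D → . num B], [P → . D B], [P → . D] }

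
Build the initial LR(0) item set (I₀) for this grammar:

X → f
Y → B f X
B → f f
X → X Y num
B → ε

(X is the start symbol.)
First, augment the grammar with X' → X
I₀ = CLOSURE({ [X' → . X] }):
  [X' → . X] has the dot before X: add [X → . f], [X → . X Y num]
No further items can be added.

I₀ = { [X → . X Y num], [X → . f], [X' → . X] }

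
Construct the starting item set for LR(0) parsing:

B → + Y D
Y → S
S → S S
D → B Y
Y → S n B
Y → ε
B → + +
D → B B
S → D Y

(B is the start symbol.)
First, augment the grammar with B' → B
I₀ = CLOSURE({ [B' → . B] }):
  [B' → . B] has the dot before B: add [B → . + Y D], [B → . + +]
No further items can be added.

I₀ = { [B → . + +], [B → . + Y D], [B' → . B] }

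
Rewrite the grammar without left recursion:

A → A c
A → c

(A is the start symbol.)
A → c A'
A' → c A'
A' → ε

A is directly left-recursive. The standard transformation for
  A → A α₁ | ... | A α_m | β₁ | ... | β_n
is
  A  → β₁ A' | ... | β_n A'
  A' → α₁ A' | ... | α_m A' | ε

A → c becomes A → c A'
A → A c becomes A' → c A'
Add A' → ε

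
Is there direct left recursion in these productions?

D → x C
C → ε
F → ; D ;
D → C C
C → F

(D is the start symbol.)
D → x C: starts with x
C → ε: starts with ε
F → ; D ;: starts with ';'
D → C C: starts with C
C → F: starts with F

No direct left recursion found.

Answer: No direct left recursion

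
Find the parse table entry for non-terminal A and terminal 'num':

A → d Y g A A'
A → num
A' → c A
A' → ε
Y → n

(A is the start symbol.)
To find M[A, 'num'], we find productions for A where 'num' is in the predict set (PREDICT(N → α) = (FIRST(α) \ {ε}) ∪ (FOLLOW(N) if α ⇒* ε)).

A → d Y g A A': PREDICT = { 'd' }
A → num: PREDICT = { 'num' }
  'num' is in predict set, so this production goes in M[A, 'num']

M[A, 'num'] = A → num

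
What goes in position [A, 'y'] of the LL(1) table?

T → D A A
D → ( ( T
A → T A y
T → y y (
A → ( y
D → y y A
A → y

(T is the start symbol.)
To find M[A, 'y'], we find productions for A where 'y' is in the predict set (PREDICT(N → α) = (FIRST(α) \ {ε}) ∪ (FOLLOW(N) if α ⇒* ε)).

Relevant sets:
  FIRST(T) = { '(', 'y' }

A → T A y: PREDICT = { '(', 'y' }
  'y' is in predict set, so this production goes in M[A, 'y']
A → ( y: PREDICT = { '(' }
A → y: PREDICT = { 'y' }
  'y' is in predict set, so this production goes in M[A, 'y']

M[A, 'y'] = A → T A y, A → y  (a multiply-defined cell — the grammar is not LL(1))

Answer: A → T A y, A → y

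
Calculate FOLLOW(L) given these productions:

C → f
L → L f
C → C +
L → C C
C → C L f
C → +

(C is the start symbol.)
{ 'f' }

To compute FOLLOW(L), find every occurrence of L on a right-hand side N → α L β: add FIRST(β) \ {ε}, and if β is empty or nullable also add FOLLOW(N). Iterate to a fixed point.

In L → L f: L is followed by f, add FIRST(f) \ {ε} = { 'f' }
In C → C L f: L is followed by f, add FIRST(f) \ {ε} = { 'f' }

Taking the union: FOLLOW(L) = { 'f' }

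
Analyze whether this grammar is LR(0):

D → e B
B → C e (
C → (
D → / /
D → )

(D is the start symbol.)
Yes, the grammar is LR(0)

A grammar is LR(0) if no state in the canonical LR(0) collection has:
  - both a shift item (dot before a terminal) and a complete item (shift-reduce conflict), or
  - two or more complete items (reduce-reduce conflict; the accept item [D' → D .] counts as a complete item here).

Augment with D' → D and build the canonical LR(0) collection (I0 = CLOSURE({[D' → . D]}), then GOTO on every symbol after a dot until no new states appear). It has 11 states:
  I0: { [D → . )], [D → . / /], [D → . e B], [D' → . D] }  — shift
  I1: { [D → ) .] }  — reduce
  I2: { [D → / . /] }  — shift
  I3: { [D' → D .] }  — accept
  I4: { [B → . C e (], [C → . (], [D → e . B] }  — shift
  I5: { [C → ( .] }  — reduce
  I6: { [D → e B .] }  — reduce
  I7: { [B → C . e (] }  — shift
  I8: { [B → C e . (] }  — shift
  I9: { [B → C e ( .] }  — reduce
  I10: { [D → / / .] }  — reduce

Every state is either a pure shift/goto state or contains exactly one complete item and nothing to shift — no conflicts. The grammar is LR(0).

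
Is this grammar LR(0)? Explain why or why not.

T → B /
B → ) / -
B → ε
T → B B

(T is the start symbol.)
No. Shift-reduce conflict between [B → .] and [B → . ) / -]

Augment with T' → T and build the canonical LR(0) collection (I0 = CLOSURE({[T' → . T]}), then GOTO on every symbol after a dot until no new states appear). It has 8 states:
  I0: { [B → . ) / -], [B → .], [T → . B /], [T → . B B], [T' → . T] }  — shift, reduce
  I1: { [B → ) . / -] }  — shift
  I2: { [B → . ) / -], [B → .], [T → B . /], [T → B . B] }  — shift, reduce
  I3: { [T' → T .] }  — accept
  I4: { [T → B / .] }  — reduce
  I5: { [T → B B .] }  — reduce
  I6: { [B → ) / . -] }  — shift
  I7: { [B → ) / - .] }  — reduce

Conflict in state I0:
  Shift-reduce conflict between [B → .] and [B → . ) / -]
So the grammar is NOT LR(0).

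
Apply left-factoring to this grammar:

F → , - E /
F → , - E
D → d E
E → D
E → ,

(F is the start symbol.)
Left-factoring transforms A → αβ₁ | αβ₂ into A → αA' and A' → β₁ | β₂
(α is the longest common prefix among the alternatives). Repeat until
no nonterminal has two alternatives with a common prefix.

Round 1: F has alternatives sharing prefix ', - E'. Introduce F': F → , - E F'
  Add: F' → /
  Add: F' → ε

No remaining common prefixes — done.

Resulting grammar:
F → , - E F'
F' → /
F' → ε
D → d E
E → D
E → ,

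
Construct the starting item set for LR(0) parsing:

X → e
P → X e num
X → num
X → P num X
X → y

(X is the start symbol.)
{ [P → . X e num], [X → . P num X], [X → . e], [X → . num], [X → . y], [X' → . X] }

First, augment the grammar with X' → X
I₀ = CLOSURE({ [X' → . X] }):
  [X' → . X] has the dot before X: add [X → . e], [X → . num], [X → . P num X], [X → . y]
  [X → . P num X] has the dot before P: add [P → . X e num]
No further items can be added.

I₀ = { [P → . X e num], [X → . P num X], [X → . e], [X → . num], [X → . y], [X' → . X] }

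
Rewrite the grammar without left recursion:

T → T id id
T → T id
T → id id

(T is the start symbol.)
T is directly left-recursive. The standard transformation for
  A → A α₁ | ... | A α_m | β₁ | ... | β_n
is
  A  → β₁ A' | ... | β_n A'
  A' → α₁ A' | ... | α_m A' | ε

T → id id becomes T → id id T'
T → T id id becomes T' → id id T'
T → T id becomes T' → id T'
Add T' → ε

Resulting grammar:
T → id id T'
T' → id id T'
T' → id T'
T' → ε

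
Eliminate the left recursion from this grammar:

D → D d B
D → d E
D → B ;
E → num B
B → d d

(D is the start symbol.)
D → d E D'
D → B ; D'
D' → d B D'
D' → ε
E → num B
B → d d

D is directly left-recursive. The standard transformation for
  A → A α₁ | ... | A α_m | β₁ | ... | β_n
is
  A  → β₁ A' | ... | β_n A'
  A' → α₁ A' | ... | α_m A' | ε

D → d E becomes D → d E D'
D → B ; becomes D → B ; D'
D → D d B becomes D' → d B D'
Add D' → ε

Productions for other non-terminals are unchanged:
  E → num B
  B → d d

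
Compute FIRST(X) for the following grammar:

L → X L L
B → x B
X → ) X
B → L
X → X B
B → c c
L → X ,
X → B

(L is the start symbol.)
FIRST sets of the other non-terminals involved (by the same procedure, iterated to a fixed point):
  FIRST(B) = { ')', 'c', 'x' }

From X → ) X:
  - ')' is a terminal: add ')' and stop
From X → X B:
  - X is the symbol being defined: contributes nothing new
    X is not nullable, so stop
From X → B:
  - B is a non-terminal: add FIRST(B) \ {ε} = { ')', 'c', 'x' }
    B is not nullable, so stop

Collecting: FIRST(X) = { ')', 'c', 'x' }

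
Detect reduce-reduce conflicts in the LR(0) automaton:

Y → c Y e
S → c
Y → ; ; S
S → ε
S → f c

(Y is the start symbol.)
No reduce-reduce conflicts

A reduce-reduce conflict occurs when an LR(0) state has two complete items [A → α .] and [B → β .] — both call for a reduction, and with no lookahead the parser cannot choose between them.

Augment with Y' → Y and build the canonical LR(0) collection (I0 = CLOSURE({[Y' → . Y]}), then GOTO on every symbol after a dot until no new states appear). It has 11 states:
  I0: { [Y → . ; ; S], [Y → . c Y e], [Y' → . Y] }  — shift
  I1: { [Y → ; . ; S] }  — shift
  I2: { [Y' → Y .] }  — accept
  I3: { [Y → . ; ; S], [Y → . c Y e], [Y → c . Y e] }  — shift
  I4: { [Y → c Y . e] }  — shift
  I5: { [Y → c Y e .] }  — reduce
  I6: { [S → . c], [S → . f c], [S → .], [Y → ; ; . S] }  — shift, reduce
  I7: { [Y → ; ; S .] }  — reduce
  I8: { [S → c .] }  — reduce
  I9: { [S → f . c] }  — shift
  I10: { [S → f c .] }  — reduce

No state contains more than one complete item.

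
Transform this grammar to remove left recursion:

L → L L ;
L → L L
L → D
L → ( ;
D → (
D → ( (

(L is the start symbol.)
L is directly left-recursive. The standard transformation for
  A → A α₁ | ... | A α_m | β₁ | ... | β_n
is
  A  → β₁ A' | ... | β_n A'
  A' → α₁ A' | ... | α_m A' | ε

L → D becomes L → D L'
L → ( ; becomes L → ( ; L'
L → L L ; becomes L' → L ; L'
L → L L becomes L' → L L'
Add L' → ε

Productions for other non-terminals are unchanged:
  D → (
  D → ( (

Resulting grammar:
L → D L'
L → ( ; L'
L' → L ; L'
L' → L L'
L' → ε
D → (
D → ( (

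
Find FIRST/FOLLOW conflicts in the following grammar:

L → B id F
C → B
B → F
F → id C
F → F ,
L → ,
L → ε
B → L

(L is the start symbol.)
Yes. L → B id F with FOLLOW(L) on { ',', 'id' }; L → ',' with FOLLOW(L) on { ',' }; B → F with FOLLOW(B) on { 'id' }

A FIRST/FOLLOW conflict occurs when a non-terminal N has a nullable alternative N → β (β ⇒* ε) and another alternative N → α with FIRST(α) ∩ FOLLOW(N) ≠ ∅: on such a lookahead the parser cannot decide between expanding α and letting N vanish via β.

Nullable non-terminals: B, C, L.
FIRST sets used below: FIRST(F) = { 'id' }, FIRST(L) = { ',', 'id', ε }, FIRST(B) = { ',', 'id', ε }

B: nullable alternative(s) B → L; FOLLOW(B) = { $, ',', 'id' }
  B → F: FIRST \ {ε} = { 'id' } — overlaps FOLLOW(B) on { 'id' }: CONFLICT
  B → L: FIRST \ {ε} = { ',', 'id' } — this is the only nullable alternative, skip
C has a nullable alternative but only one production, so nothing to check.

L: nullable alternative(s) L → ε; FOLLOW(L) = { $, ',', 'id' }
  L → B id F: FIRST \ {ε} = { ',', 'id' } — overlaps FOLLOW(L) on { ',', 'id' }: CONFLICT
  L → ,: FIRST \ {ε} = { ',' } — overlaps FOLLOW(L) on { ',' }: CONFLICT
  L → ε: FIRST \ {ε} = { } — this is the only nullable alternative, skip

F has no nullable alternative, so no FIRST/FOLLOW check is needed there.

So the grammar has 3 FIRST/FOLLOW conflicts (marked CONFLICT above).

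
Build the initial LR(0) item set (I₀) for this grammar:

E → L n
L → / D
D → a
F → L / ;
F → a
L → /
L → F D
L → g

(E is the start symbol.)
{ [E → . L n], [E' → . E], [F → . L / ;], [F → . a], [L → . / D], [L → . /], [L → . F D], [L → . g] }

First, augment the grammar with E' → E
I₀ = CLOSURE({ [E' → . E] }):
  [E' → . E] has the dot before E: add [E → . L n]
  [E → . L n] has the dot before L: add [L → . / D], [L → . /], [L → . F D], [L → . g]
  [L → . F D] has the dot before F: add [F → . L / ;], [F → . a]
No further items can be added.

I₀ = { [E → . L n], [E' → . E], [F → . L / ;], [F → . a], [L → . / D], [L → . /], [L → . F D], [L → . g] }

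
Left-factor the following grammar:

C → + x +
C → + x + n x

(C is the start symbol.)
C → + x + C'
C' → ε
C' → n x

Left-factoring transforms A → αβ₁ | αβ₂ into A → αA' and A' → β₁ | β₂
(α is the longest common prefix among the alternatives). Repeat until
no nonterminal has two alternatives with a common prefix.

Round 1: C has alternatives sharing prefix '+ x +'. Introduce C': C → + x + C'
  Add: C' → ε
  Add: C' → n x

No remaining common prefixes — done.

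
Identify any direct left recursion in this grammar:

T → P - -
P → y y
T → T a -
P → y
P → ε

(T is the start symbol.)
Yes, T is left-recursive

Direct left recursion occurs when N → N α for some non-terminal N (the right-hand side begins with the left-hand side itself).

T → P - -: starts with P
P → y y: starts with y
T → T a -: LEFT RECURSIVE (starts with T)
P → y: starts with y
P → ε: starts with ε

The grammar has direct left recursion on: T.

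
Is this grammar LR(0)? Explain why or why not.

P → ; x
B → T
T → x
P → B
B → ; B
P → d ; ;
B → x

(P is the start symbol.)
A grammar is LR(0) if no state in the canonical LR(0) collection has:
  - both a shift item (dot before a terminal) and a complete item (shift-reduce conflict), or
  - two or more complete items (reduce-reduce conflict; the accept item [P' → P .] counts as a complete item here).

Augment with P' → P and build the canonical LR(0) collection (I0 = CLOSURE({[P' → . P]}), then GOTO on every symbol after a dot until no new states appear). It has 12 states:
  I0: { [B → . ; B], [B → . T], [B → . x], [P → . ; x], [P → . B], [P → . d ; ;], [P' → . P], [T → . x] }  — shift
  I1: { [B → . ; B], [B → . T], [B → . x], [B → ; . B], [P → ; . x], [T → . x] }  — shift
  I2: { [P → B .] }  — reduce
  I3: { [P' → P .] }  — accept
  I4: { [B → T .] }  — reduce
  I5: { [P → d . ; ;] }  — shift
  I6: { [B → x .], [T → x .] }  — 2 reduces
  I7: { [P → d ; . ;] }  — shift
  I8: { [P → d ; ; .] }  — reduce
  I9: { [B → . ; B], [B → . T], [B → . x], [B → ; . B], [T → . x] }  — shift
  I10: { [B → ; B .] }  — reduce
  I11: { [B → x .], [P → ; x .], [T → x .] }  — 3 reduces

Conflict in state I6:
  Reduce-reduce conflict: [B → x .] and [T → x .]
So the grammar is NOT LR(0).

Answer: No. Reduce-reduce conflict: [B → x .] and [T → x .]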